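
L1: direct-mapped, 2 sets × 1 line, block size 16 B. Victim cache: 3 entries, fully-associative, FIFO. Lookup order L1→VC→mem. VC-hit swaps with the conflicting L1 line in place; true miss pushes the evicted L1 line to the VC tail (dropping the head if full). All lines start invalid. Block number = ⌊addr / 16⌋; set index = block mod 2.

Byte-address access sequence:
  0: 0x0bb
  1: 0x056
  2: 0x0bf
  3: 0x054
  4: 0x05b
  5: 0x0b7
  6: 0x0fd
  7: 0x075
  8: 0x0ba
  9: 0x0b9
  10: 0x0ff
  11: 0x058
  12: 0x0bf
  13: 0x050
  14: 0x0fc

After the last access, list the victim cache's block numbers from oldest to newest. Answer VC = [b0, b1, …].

#0 0xbb→b11/s1 MISS; vc=[]
#1 0x56→b5/s1 MISS; vc=[11]
#2 0xbf→b11/s1 VC-HIT; vc=[5]
#3 0x54→b5/s1 VC-HIT; vc=[11]
#4 0x5b→b5/s1 L1-HIT; vc=[11]
#5 0xb7→b11/s1 VC-HIT; vc=[5]
#6 0xfd→b15/s1 MISS; vc=[5,11]
#7 0x75→b7/s1 MISS; vc=[5,11,15]
#8 0xba→b11/s1 VC-HIT; vc=[5,7,15]
#9 0xb9→b11/s1 L1-HIT; vc=[5,7,15]
#10 0xff→b15/s1 VC-HIT; vc=[5,7,11]
#11 0x58→b5/s1 VC-HIT; vc=[15,7,11]
#12 0xbf→b11/s1 VC-HIT; vc=[15,7,5]
#13 0x50→b5/s1 VC-HIT; vc=[15,7,11]
#14 0xfc→b15/s1 VC-HIT; vc=[5,7,11]

VC = [5, 7, 11]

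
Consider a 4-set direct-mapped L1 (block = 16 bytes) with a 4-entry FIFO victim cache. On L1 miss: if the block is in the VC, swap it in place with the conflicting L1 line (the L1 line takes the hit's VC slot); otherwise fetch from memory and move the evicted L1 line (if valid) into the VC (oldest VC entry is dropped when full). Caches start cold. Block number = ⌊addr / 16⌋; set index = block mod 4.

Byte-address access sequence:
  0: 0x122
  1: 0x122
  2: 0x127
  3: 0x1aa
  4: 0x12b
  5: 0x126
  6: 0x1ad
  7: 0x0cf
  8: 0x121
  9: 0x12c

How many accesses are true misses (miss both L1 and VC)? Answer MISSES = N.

MISSES = 3

  [0] addr=0x122 blk=18 s=2: MISS | VC []
  [1] addr=0x122 blk=18 s=2: L1-HIT | VC []
  [2] addr=0x127 blk=18 s=2: L1-HIT | VC []
  [3] addr=0x1aa blk=26 s=2: MISS | VC [18]
  [4] addr=0x12b blk=18 s=2: VC-HIT | VC [26]
  [5] addr=0x126 blk=18 s=2: L1-HIT | VC [26]
  [6] addr=0x1ad blk=26 s=2: VC-HIT | VC [18]
  [7] addr=0xcf blk=12 s=0: MISS | VC [18]
  [8] addr=0x121 blk=18 s=2: VC-HIT | VC [26]
  [9] addr=0x12c blk=18 s=2: L1-HIT | VC [26]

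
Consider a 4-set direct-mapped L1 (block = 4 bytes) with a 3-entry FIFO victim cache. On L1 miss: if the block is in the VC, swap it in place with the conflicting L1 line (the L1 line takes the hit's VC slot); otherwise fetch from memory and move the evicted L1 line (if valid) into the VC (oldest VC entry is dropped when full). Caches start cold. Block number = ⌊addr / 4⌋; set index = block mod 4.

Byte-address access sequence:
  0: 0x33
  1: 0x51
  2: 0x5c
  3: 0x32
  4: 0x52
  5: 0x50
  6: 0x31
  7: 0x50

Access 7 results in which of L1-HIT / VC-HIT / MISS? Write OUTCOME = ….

0: 0x33 (blk 12, set 0) → MISS  vc=[]
1: 0x51 (blk 20, set 0) → MISS  vc=[12]
2: 0x5c (blk 23, set 3) → MISS  vc=[12]
3: 0x32 (blk 12, set 0) → VC-HIT  vc=[20]
4: 0x52 (blk 20, set 0) → VC-HIT  vc=[12]
5: 0x50 (blk 20, set 0) → L1-HIT  vc=[12]
6: 0x31 (blk 12, set 0) → VC-HIT  vc=[20]
7: 0x50 (blk 20, set 0) → VC-HIT  vc=[12]

OUTCOME = VC-HIT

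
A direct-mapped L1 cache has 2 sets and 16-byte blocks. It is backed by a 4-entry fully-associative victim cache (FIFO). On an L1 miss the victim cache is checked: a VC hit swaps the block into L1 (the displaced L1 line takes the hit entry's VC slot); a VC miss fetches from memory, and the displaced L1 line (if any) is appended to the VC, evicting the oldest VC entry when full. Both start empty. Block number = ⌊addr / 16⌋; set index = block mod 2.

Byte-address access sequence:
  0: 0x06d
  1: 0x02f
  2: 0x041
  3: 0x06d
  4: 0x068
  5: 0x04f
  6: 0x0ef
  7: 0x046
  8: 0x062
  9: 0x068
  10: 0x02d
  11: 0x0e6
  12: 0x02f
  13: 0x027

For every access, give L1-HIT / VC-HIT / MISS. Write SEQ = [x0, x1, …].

  [0] addr=0x6d blk=6 s=0: MISS | VC []
  [1] addr=0x2f blk=2 s=0: MISS | VC [6]
  [2] addr=0x41 blk=4 s=0: MISS | VC [6, 2]
  [3] addr=0x6d blk=6 s=0: VC-HIT | VC [4, 2]
  [4] addr=0x68 blk=6 s=0: L1-HIT | VC [4, 2]
  [5] addr=0x4f blk=4 s=0: VC-HIT | VC [6, 2]
  [6] addr=0xef blk=14 s=0: MISS | VC [6, 2, 4]
  [7] addr=0x46 blk=4 s=0: VC-HIT | VC [6, 2, 14]
  [8] addr=0x62 blk=6 s=0: VC-HIT | VC [4, 2, 14]
  [9] addr=0x68 blk=6 s=0: L1-HIT | VC [4, 2, 14]
  [10] addr=0x2d blk=2 s=0: VC-HIT | VC [4, 6, 14]
  [11] addr=0xe6 blk=14 s=0: VC-HIT | VC [4, 6, 2]
  [12] addr=0x2f blk=2 s=0: VC-HIT | VC [4, 6, 14]
  [13] addr=0x27 blk=2 s=0: L1-HIT | VC [4, 6, 14]

SEQ = [MISS, MISS, MISS, VC-HIT, L1-HIT, VC-HIT, MISS, VC-HIT, VC-HIT, L1-HIT, VC-HIT, VC-HIT, VC-HIT, L1-HIT]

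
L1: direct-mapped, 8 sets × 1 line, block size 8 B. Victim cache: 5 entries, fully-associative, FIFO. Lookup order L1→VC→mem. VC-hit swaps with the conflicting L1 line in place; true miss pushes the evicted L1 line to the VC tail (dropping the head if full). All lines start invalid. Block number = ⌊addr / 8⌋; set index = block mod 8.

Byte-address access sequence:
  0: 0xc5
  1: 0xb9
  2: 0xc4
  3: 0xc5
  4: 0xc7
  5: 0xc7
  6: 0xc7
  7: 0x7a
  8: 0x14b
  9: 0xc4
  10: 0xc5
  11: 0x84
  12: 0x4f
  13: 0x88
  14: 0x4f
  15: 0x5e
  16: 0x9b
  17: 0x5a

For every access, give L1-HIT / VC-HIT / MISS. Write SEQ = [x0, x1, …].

SEQ = [MISS, MISS, L1-HIT, L1-HIT, L1-HIT, L1-HIT, L1-HIT, MISS, MISS, L1-HIT, L1-HIT, MISS, MISS, MISS, VC-HIT, MISS, MISS, VC-HIT]

#0 0xc5→b24/s0 MISS; vc=[]
#1 0xb9→b23/s7 MISS; vc=[]
#2 0xc4→b24/s0 L1-HIT; vc=[]
#3 0xc5→b24/s0 L1-HIT; vc=[]
#4 0xc7→b24/s0 L1-HIT; vc=[]
#5 0xc7→b24/s0 L1-HIT; vc=[]
#6 0xc7→b24/s0 L1-HIT; vc=[]
#7 0x7a→b15/s7 MISS; vc=[23]
#8 0x14b→b41/s1 MISS; vc=[23]
#9 0xc4→b24/s0 L1-HIT; vc=[23]
#10 0xc5→b24/s0 L1-HIT; vc=[23]
#11 0x84→b16/s0 MISS; vc=[23,24]
#12 0x4f→b9/s1 MISS; vc=[23,24,41]
#13 0x88→b17/s1 MISS; vc=[23,24,41,9]
#14 0x4f→b9/s1 VC-HIT; vc=[23,24,41,17]
#15 0x5e→b11/s3 MISS; vc=[23,24,41,17]
#16 0x9b→b19/s3 MISS; vc=[23,24,41,17,11]
#17 0x5a→b11/s3 VC-HIT; vc=[23,24,41,17,19]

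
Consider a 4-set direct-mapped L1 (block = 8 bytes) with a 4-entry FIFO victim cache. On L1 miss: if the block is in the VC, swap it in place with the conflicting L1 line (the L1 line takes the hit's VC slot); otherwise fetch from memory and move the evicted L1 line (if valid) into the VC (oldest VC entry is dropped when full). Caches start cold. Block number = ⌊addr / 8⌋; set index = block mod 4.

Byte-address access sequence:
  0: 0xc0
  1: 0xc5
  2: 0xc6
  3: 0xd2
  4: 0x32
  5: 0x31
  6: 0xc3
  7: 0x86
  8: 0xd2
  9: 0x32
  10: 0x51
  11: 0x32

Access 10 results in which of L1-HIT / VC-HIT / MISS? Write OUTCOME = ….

OUTCOME = MISS

#0 0xc0→b24/s0 MISS; vc=[]
#1 0xc5→b24/s0 L1-HIT; vc=[]
#2 0xc6→b24/s0 L1-HIT; vc=[]
#3 0xd2→b26/s2 MISS; vc=[]
#4 0x32→b6/s2 MISS; vc=[26]
#5 0x31→b6/s2 L1-HIT; vc=[26]
#6 0xc3→b24/s0 L1-HIT; vc=[26]
#7 0x86→b16/s0 MISS; vc=[26,24]
#8 0xd2→b26/s2 VC-HIT; vc=[6,24]
#9 0x32→b6/s2 VC-HIT; vc=[26,24]
#10 0x51→b10/s2 MISS; vc=[26,24,6]
#11 0x32→b6/s2 VC-HIT; vc=[26,24,10]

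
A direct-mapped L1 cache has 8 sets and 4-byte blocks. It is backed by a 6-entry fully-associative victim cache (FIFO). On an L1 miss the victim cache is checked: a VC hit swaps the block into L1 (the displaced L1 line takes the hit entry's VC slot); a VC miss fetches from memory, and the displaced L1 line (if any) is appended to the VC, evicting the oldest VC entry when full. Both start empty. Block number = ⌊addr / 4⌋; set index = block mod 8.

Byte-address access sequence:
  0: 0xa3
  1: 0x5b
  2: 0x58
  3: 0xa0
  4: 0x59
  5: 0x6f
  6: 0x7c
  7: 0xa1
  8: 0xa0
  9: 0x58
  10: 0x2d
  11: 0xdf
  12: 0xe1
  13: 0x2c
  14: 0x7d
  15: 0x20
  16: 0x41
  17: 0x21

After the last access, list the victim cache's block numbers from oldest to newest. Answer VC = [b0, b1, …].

#0 0xa3→b40/s0 MISS; vc=[]
#1 0x5b→b22/s6 MISS; vc=[]
#2 0x58→b22/s6 L1-HIT; vc=[]
#3 0xa0→b40/s0 L1-HIT; vc=[]
#4 0x59→b22/s6 L1-HIT; vc=[]
#5 0x6f→b27/s3 MISS; vc=[]
#6 0x7c→b31/s7 MISS; vc=[]
#7 0xa1→b40/s0 L1-HIT; vc=[]
#8 0xa0→b40/s0 L1-HIT; vc=[]
#9 0x58→b22/s6 L1-HIT; vc=[]
#10 0x2d→b11/s3 MISS; vc=[27]
#11 0xdf→b55/s7 MISS; vc=[27,31]
#12 0xe1→b56/s0 MISS; vc=[27,31,40]
#13 0x2c→b11/s3 L1-HIT; vc=[27,31,40]
#14 0x7d→b31/s7 VC-HIT; vc=[27,55,40]
#15 0x20→b8/s0 MISS; vc=[27,55,40,56]
#16 0x41→b16/s0 MISS; vc=[27,55,40,56,8]
#17 0x21→b8/s0 VC-HIT; vc=[27,55,40,56,16]

VC = [27, 55, 40, 56, 16]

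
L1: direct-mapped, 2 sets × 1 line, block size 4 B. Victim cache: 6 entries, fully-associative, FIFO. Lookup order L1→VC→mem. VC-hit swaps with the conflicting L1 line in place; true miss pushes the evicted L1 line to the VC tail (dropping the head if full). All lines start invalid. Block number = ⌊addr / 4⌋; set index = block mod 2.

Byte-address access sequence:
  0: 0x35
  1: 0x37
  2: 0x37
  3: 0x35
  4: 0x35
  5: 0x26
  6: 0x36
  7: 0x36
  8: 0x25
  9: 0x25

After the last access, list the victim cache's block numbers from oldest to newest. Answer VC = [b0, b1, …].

0: 0x35 (blk 13, set 1) → MISS  vc=[]
1: 0x37 (blk 13, set 1) → L1-HIT  vc=[]
2: 0x37 (blk 13, set 1) → L1-HIT  vc=[]
3: 0x35 (blk 13, set 1) → L1-HIT  vc=[]
4: 0x35 (blk 13, set 1) → L1-HIT  vc=[]
5: 0x26 (blk 9, set 1) → MISS  vc=[13]
6: 0x36 (blk 13, set 1) → VC-HIT  vc=[9]
7: 0x36 (blk 13, set 1) → L1-HIT  vc=[9]
8: 0x25 (blk 9, set 1) → VC-HIT  vc=[13]
9: 0x25 (blk 9, set 1) → L1-HIT  vc=[13]

VC = [13]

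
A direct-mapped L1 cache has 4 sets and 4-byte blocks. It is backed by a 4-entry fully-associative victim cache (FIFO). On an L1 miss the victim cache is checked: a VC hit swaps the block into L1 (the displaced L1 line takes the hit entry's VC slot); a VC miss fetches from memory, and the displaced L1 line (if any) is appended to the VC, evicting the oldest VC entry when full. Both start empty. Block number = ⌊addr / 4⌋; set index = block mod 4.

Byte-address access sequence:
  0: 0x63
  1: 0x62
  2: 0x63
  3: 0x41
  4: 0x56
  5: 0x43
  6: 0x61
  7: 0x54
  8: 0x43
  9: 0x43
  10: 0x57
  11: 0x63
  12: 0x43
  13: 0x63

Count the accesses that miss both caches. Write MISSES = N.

  [0] addr=0x63 blk=24 s=0: MISS | VC []
  [1] addr=0x62 blk=24 s=0: L1-HIT | VC []
  [2] addr=0x63 blk=24 s=0: L1-HIT | VC []
  [3] addr=0x41 blk=16 s=0: MISS | VC [24]
  [4] addr=0x56 blk=21 s=1: MISS | VC [24]
  [5] addr=0x43 blk=16 s=0: L1-HIT | VC [24]
  [6] addr=0x61 blk=24 s=0: VC-HIT | VC [16]
  [7] addr=0x54 blk=21 s=1: L1-HIT | VC [16]
  [8] addr=0x43 blk=16 s=0: VC-HIT | VC [24]
  [9] addr=0x43 blk=16 s=0: L1-HIT | VC [24]
  [10] addr=0x57 blk=21 s=1: L1-HIT | VC [24]
  [11] addr=0x63 blk=24 s=0: VC-HIT | VC [16]
  [12] addr=0x43 blk=16 s=0: VC-HIT | VC [24]
  [13] addr=0x63 blk=24 s=0: VC-HIT | VC [16]

MISSES = 3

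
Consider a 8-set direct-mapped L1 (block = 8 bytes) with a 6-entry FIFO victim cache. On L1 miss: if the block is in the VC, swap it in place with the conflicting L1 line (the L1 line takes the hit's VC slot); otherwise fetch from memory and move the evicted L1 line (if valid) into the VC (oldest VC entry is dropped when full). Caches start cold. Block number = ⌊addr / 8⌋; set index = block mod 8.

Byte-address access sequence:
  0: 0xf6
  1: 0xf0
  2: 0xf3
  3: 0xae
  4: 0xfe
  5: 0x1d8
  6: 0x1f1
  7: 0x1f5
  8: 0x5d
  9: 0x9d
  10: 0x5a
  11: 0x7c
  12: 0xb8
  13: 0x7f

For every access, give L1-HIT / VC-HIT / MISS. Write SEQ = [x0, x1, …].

0: 0xf6 (blk 30, set 6) → MISS  vc=[]
1: 0xf0 (blk 30, set 6) → L1-HIT  vc=[]
2: 0xf3 (blk 30, set 6) → L1-HIT  vc=[]
3: 0xae (blk 21, set 5) → MISS  vc=[]
4: 0xfe (blk 31, set 7) → MISS  vc=[]
5: 0x1d8 (blk 59, set 3) → MISS  vc=[]
6: 0x1f1 (blk 62, set 6) → MISS  vc=[30]
7: 0x1f5 (blk 62, set 6) → L1-HIT  vc=[30]
8: 0x5d (blk 11, set 3) → MISS  vc=[30, 59]
9: 0x9d (blk 19, set 3) → MISS  vc=[30, 59, 11]
10: 0x5a (blk 11, set 3) → VC-HIT  vc=[30, 59, 19]
11: 0x7c (blk 15, set 7) → MISS  vc=[30, 59, 19, 31]
12: 0xb8 (blk 23, set 7) → MISS  vc=[30, 59, 19, 31, 15]
13: 0x7f (blk 15, set 7) → VC-HIT  vc=[30, 59, 19, 31, 23]

SEQ = [MISS, L1-HIT, L1-HIT, MISS, MISS, MISS, MISS, L1-HIT, MISS, MISS, VC-HIT, MISS, MISS, VC-HIT]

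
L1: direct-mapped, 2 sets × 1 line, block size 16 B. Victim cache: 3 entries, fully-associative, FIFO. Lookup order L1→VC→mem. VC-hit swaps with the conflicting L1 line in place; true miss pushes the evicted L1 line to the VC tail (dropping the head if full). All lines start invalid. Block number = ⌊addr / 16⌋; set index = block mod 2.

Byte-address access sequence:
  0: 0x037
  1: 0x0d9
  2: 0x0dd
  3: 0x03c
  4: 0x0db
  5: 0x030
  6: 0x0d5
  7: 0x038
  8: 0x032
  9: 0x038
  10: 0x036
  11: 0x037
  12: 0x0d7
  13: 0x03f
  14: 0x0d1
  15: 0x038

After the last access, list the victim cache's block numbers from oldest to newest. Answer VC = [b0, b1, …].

VC = [13]

#0 0x37→b3/s1 MISS; vc=[]
#1 0xd9→b13/s1 MISS; vc=[3]
#2 0xdd→b13/s1 L1-HIT; vc=[3]
#3 0x3c→b3/s1 VC-HIT; vc=[13]
#4 0xdb→b13/s1 VC-HIT; vc=[3]
#5 0x30→b3/s1 VC-HIT; vc=[13]
#6 0xd5→b13/s1 VC-HIT; vc=[3]
#7 0x38→b3/s1 VC-HIT; vc=[13]
#8 0x32→b3/s1 L1-HIT; vc=[13]
#9 0x38→b3/s1 L1-HIT; vc=[13]
#10 0x36→b3/s1 L1-HIT; vc=[13]
#11 0x37→b3/s1 L1-HIT; vc=[13]
#12 0xd7→b13/s1 VC-HIT; vc=[3]
#13 0x3f→b3/s1 VC-HIT; vc=[13]
#14 0xd1→b13/s1 VC-HIT; vc=[3]
#15 0x38→b3/s1 VC-HIT; vc=[13]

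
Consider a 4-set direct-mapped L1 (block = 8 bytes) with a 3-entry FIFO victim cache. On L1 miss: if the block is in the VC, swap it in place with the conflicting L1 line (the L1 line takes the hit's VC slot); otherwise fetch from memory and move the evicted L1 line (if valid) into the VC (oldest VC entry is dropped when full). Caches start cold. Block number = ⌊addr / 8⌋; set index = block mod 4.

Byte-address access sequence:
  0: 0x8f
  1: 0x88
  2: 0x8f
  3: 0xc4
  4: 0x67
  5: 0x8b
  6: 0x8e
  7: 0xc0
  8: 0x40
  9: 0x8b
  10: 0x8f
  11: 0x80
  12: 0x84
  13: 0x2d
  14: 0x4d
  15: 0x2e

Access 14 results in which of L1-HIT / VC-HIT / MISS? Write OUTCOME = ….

OUTCOME = MISS

0: 0x8f (blk 17, set 1) → MISS  vc=[]
1: 0x88 (blk 17, set 1) → L1-HIT  vc=[]
2: 0x8f (blk 17, set 1) → L1-HIT  vc=[]
3: 0xc4 (blk 24, set 0) → MISS  vc=[]
4: 0x67 (blk 12, set 0) → MISS  vc=[24]
5: 0x8b (blk 17, set 1) → L1-HIT  vc=[24]
6: 0x8e (blk 17, set 1) → L1-HIT  vc=[24]
7: 0xc0 (blk 24, set 0) → VC-HIT  vc=[12]
8: 0x40 (blk 8, set 0) → MISS  vc=[12, 24]
9: 0x8b (blk 17, set 1) → L1-HIT  vc=[12, 24]
10: 0x8f (blk 17, set 1) → L1-HIT  vc=[12, 24]
11: 0x80 (blk 16, set 0) → MISS  vc=[12, 24, 8]
12: 0x84 (blk 16, set 0) → L1-HIT  vc=[12, 24, 8]
13: 0x2d (blk 5, set 1) → MISS  vc=[24, 8, 17]
14: 0x4d (blk 9, set 1) → MISS  vc=[8, 17, 5]
15: 0x2e (blk 5, set 1) → VC-HIT  vc=[8, 17, 9]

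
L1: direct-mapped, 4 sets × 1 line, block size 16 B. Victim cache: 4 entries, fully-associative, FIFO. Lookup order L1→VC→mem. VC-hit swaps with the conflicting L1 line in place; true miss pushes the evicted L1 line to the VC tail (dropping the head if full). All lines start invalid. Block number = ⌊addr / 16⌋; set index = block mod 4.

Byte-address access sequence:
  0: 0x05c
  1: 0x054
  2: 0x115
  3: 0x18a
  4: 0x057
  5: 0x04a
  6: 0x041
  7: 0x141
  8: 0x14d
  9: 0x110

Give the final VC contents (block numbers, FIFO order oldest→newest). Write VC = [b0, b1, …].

#0 0x5c→b5/s1 MISS; vc=[]
#1 0x54→b5/s1 L1-HIT; vc=[]
#2 0x115→b17/s1 MISS; vc=[5]
#3 0x18a→b24/s0 MISS; vc=[5]
#4 0x57→b5/s1 VC-HIT; vc=[17]
#5 0x4a→b4/s0 MISS; vc=[17,24]
#6 0x41→b4/s0 L1-HIT; vc=[17,24]
#7 0x141→b20/s0 MISS; vc=[17,24,4]
#8 0x14d→b20/s0 L1-HIT; vc=[17,24,4]
#9 0x110→b17/s1 VC-HIT; vc=[5,24,4]

VC = [5, 24, 4]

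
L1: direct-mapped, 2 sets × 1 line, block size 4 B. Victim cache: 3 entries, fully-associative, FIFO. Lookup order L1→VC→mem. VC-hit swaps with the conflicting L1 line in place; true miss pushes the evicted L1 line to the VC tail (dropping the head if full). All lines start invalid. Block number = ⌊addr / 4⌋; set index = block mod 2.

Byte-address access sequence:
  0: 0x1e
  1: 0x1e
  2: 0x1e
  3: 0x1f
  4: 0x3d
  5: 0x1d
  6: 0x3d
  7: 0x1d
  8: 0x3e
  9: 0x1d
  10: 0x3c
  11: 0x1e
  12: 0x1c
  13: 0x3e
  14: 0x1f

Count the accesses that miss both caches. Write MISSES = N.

#0 0x1e→b7/s1 MISS; vc=[]
#1 0x1e→b7/s1 L1-HIT; vc=[]
#2 0x1e→b7/s1 L1-HIT; vc=[]
#3 0x1f→b7/s1 L1-HIT; vc=[]
#4 0x3d→b15/s1 MISS; vc=[7]
#5 0x1d→b7/s1 VC-HIT; vc=[15]
#6 0x3d→b15/s1 VC-HIT; vc=[7]
#7 0x1d→b7/s1 VC-HIT; vc=[15]
#8 0x3e→b15/s1 VC-HIT; vc=[7]
#9 0x1d→b7/s1 VC-HIT; vc=[15]
#10 0x3c→b15/s1 VC-HIT; vc=[7]
#11 0x1e→b7/s1 VC-HIT; vc=[15]
#12 0x1c→b7/s1 L1-HIT; vc=[15]
#13 0x3e→b15/s1 VC-HIT; vc=[7]
#14 0x1f→b7/s1 VC-HIT; vc=[15]

MISSES = 2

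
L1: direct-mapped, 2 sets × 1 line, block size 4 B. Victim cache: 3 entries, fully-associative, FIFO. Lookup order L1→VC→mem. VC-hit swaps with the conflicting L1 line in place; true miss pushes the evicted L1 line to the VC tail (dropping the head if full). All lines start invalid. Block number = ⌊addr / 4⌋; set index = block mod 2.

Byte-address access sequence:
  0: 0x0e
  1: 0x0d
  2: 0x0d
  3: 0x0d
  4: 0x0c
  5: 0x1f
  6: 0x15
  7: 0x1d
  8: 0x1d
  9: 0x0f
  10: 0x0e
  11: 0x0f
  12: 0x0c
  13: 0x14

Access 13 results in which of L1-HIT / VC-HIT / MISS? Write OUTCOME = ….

OUTCOME = VC-HIT

0: 0xe (blk 3, set 1) → MISS  vc=[]
1: 0xd (blk 3, set 1) → L1-HIT  vc=[]
2: 0xd (blk 3, set 1) → L1-HIT  vc=[]
3: 0xd (blk 3, set 1) → L1-HIT  vc=[]
4: 0xc (blk 3, set 1) → L1-HIT  vc=[]
5: 0x1f (blk 7, set 1) → MISS  vc=[3]
6: 0x15 (blk 5, set 1) → MISS  vc=[3, 7]
7: 0x1d (blk 7, set 1) → VC-HIT  vc=[3, 5]
8: 0x1d (blk 7, set 1) → L1-HIT  vc=[3, 5]
9: 0xf (blk 3, set 1) → VC-HIT  vc=[7, 5]
10: 0xe (blk 3, set 1) → L1-HIT  vc=[7, 5]
11: 0xf (blk 3, set 1) → L1-HIT  vc=[7, 5]
12: 0xc (blk 3, set 1) → L1-HIT  vc=[7, 5]
13: 0x14 (blk 5, set 1) → VC-HIT  vc=[7, 3]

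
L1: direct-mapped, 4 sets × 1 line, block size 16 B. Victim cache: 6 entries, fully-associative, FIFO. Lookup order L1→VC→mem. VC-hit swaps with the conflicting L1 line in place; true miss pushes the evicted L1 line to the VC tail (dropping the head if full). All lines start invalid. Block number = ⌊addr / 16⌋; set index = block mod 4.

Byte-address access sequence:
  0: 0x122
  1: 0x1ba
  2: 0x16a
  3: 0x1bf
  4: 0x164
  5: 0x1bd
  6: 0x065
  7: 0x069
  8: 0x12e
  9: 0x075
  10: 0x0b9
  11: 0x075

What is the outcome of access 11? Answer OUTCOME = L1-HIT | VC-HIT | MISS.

OUTCOME = VC-HIT

  [0] addr=0x122 blk=18 s=2: MISS | VC []
  [1] addr=0x1ba blk=27 s=3: MISS | VC []
  [2] addr=0x16a blk=22 s=2: MISS | VC [18]
  [3] addr=0x1bf blk=27 s=3: L1-HIT | VC [18]
  [4] addr=0x164 blk=22 s=2: L1-HIT | VC [18]
  [5] addr=0x1bd blk=27 s=3: L1-HIT | VC [18]
  [6] addr=0x65 blk=6 s=2: MISS | VC [18, 22]
  [7] addr=0x69 blk=6 s=2: L1-HIT | VC [18, 22]
  [8] addr=0x12e blk=18 s=2: VC-HIT | VC [6, 22]
  [9] addr=0x75 blk=7 s=3: MISS | VC [6, 22, 27]
  [10] addr=0xb9 blk=11 s=3: MISS | VC [6, 22, 27, 7]
  [11] addr=0x75 blk=7 s=3: VC-HIT | VC [6, 22, 27, 11]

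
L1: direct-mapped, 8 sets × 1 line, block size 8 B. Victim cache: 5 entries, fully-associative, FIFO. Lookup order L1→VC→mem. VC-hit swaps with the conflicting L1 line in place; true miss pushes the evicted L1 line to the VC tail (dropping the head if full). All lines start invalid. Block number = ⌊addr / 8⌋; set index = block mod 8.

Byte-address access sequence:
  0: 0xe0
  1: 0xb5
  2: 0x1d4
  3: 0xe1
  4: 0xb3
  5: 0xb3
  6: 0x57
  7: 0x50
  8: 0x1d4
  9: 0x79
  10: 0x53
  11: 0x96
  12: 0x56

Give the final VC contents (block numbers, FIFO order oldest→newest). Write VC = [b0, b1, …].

VC = [58, 18]

  [0] addr=0xe0 blk=28 s=4: MISS | VC []
  [1] addr=0xb5 blk=22 s=6: MISS | VC []
  [2] addr=0x1d4 blk=58 s=2: MISS | VC []
  [3] addr=0xe1 blk=28 s=4: L1-HIT | VC []
  [4] addr=0xb3 blk=22 s=6: L1-HIT | VC []
  [5] addr=0xb3 blk=22 s=6: L1-HIT | VC []
  [6] addr=0x57 blk=10 s=2: MISS | VC [58]
  [7] addr=0x50 blk=10 s=2: L1-HIT | VC [58]
  [8] addr=0x1d4 blk=58 s=2: VC-HIT | VC [10]
  [9] addr=0x79 blk=15 s=7: MISS | VC [10]
  [10] addr=0x53 blk=10 s=2: VC-HIT | VC [58]
  [11] addr=0x96 blk=18 s=2: MISS | VC [58, 10]
  [12] addr=0x56 blk=10 s=2: VC-HIT | VC [58, 18]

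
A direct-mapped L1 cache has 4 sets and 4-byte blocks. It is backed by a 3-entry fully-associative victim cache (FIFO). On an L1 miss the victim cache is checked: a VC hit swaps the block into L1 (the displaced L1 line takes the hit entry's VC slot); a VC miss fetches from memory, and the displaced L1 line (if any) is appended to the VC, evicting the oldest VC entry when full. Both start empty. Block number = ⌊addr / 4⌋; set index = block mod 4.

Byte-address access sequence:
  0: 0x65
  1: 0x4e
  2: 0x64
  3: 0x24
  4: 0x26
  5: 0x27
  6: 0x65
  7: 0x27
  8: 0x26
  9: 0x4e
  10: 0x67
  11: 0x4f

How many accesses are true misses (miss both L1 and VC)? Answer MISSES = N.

MISSES = 3

#0 0x65→b25/s1 MISS; vc=[]
#1 0x4e→b19/s3 MISS; vc=[]
#2 0x64→b25/s1 L1-HIT; vc=[]
#3 0x24→b9/s1 MISS; vc=[25]
#4 0x26→b9/s1 L1-HIT; vc=[25]
#5 0x27→b9/s1 L1-HIT; vc=[25]
#6 0x65→b25/s1 VC-HIT; vc=[9]
#7 0x27→b9/s1 VC-HIT; vc=[25]
#8 0x26→b9/s1 L1-HIT; vc=[25]
#9 0x4e→b19/s3 L1-HIT; vc=[25]
#10 0x67→b25/s1 VC-HIT; vc=[9]
#11 0x4f→b19/s3 L1-HIT; vc=[9]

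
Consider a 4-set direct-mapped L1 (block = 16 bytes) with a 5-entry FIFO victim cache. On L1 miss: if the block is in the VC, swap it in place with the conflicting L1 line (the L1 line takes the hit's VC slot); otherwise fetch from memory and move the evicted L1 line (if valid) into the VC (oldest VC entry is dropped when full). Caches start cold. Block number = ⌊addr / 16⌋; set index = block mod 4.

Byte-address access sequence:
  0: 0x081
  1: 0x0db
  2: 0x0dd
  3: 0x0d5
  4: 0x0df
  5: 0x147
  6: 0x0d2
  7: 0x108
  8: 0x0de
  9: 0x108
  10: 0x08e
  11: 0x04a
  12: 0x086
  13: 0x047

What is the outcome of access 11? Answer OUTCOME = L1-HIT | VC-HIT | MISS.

  [0] addr=0x81 blk=8 s=0: MISS | VC []
  [1] addr=0xdb blk=13 s=1: MISS | VC []
  [2] addr=0xdd blk=13 s=1: L1-HIT | VC []
  [3] addr=0xd5 blk=13 s=1: L1-HIT | VC []
  [4] addr=0xdf blk=13 s=1: L1-HIT | VC []
  [5] addr=0x147 blk=20 s=0: MISS | VC [8]
  [6] addr=0xd2 blk=13 s=1: L1-HIT | VC [8]
  [7] addr=0x108 blk=16 s=0: MISS | VC [8, 20]
  [8] addr=0xde blk=13 s=1: L1-HIT | VC [8, 20]
  [9] addr=0x108 blk=16 s=0: L1-HIT | VC [8, 20]
  [10] addr=0x8e blk=8 s=0: VC-HIT | VC [16, 20]
  [11] addr=0x4a blk=4 s=0: MISS | VC [16, 20, 8]
  [12] addr=0x86 blk=8 s=0: VC-HIT | VC [16, 20, 4]
  [13] addr=0x47 blk=4 s=0: VC-HIT | VC [16, 20, 8]

OUTCOME = MISS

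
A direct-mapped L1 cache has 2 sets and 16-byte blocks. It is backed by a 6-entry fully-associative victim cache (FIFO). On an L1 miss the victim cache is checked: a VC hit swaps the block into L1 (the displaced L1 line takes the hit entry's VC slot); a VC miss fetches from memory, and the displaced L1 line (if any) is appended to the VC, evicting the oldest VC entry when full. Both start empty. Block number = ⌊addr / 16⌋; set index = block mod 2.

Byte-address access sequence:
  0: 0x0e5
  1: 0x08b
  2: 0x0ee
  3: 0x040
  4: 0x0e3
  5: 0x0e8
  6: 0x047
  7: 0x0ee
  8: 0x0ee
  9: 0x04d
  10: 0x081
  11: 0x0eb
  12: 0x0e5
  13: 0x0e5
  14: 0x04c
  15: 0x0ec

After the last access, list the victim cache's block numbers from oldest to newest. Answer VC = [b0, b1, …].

VC = [4, 8]

0: 0xe5 (blk 14, set 0) → MISS  vc=[]
1: 0x8b (blk 8, set 0) → MISS  vc=[14]
2: 0xee (blk 14, set 0) → VC-HIT  vc=[8]
3: 0x40 (blk 4, set 0) → MISS  vc=[8, 14]
4: 0xe3 (blk 14, set 0) → VC-HIT  vc=[8, 4]
5: 0xe8 (blk 14, set 0) → L1-HIT  vc=[8, 4]
6: 0x47 (blk 4, set 0) → VC-HIT  vc=[8, 14]
7: 0xee (blk 14, set 0) → VC-HIT  vc=[8, 4]
8: 0xee (blk 14, set 0) → L1-HIT  vc=[8, 4]
9: 0x4d (blk 4, set 0) → VC-HIT  vc=[8, 14]
10: 0x81 (blk 8, set 0) → VC-HIT  vc=[4, 14]
11: 0xeb (blk 14, set 0) → VC-HIT  vc=[4, 8]
12: 0xe5 (blk 14, set 0) → L1-HIT  vc=[4, 8]
13: 0xe5 (blk 14, set 0) → L1-HIT  vc=[4, 8]
14: 0x4c (blk 4, set 0) → VC-HIT  vc=[14, 8]
15: 0xec (blk 14, set 0) → VC-HIT  vc=[4, 8]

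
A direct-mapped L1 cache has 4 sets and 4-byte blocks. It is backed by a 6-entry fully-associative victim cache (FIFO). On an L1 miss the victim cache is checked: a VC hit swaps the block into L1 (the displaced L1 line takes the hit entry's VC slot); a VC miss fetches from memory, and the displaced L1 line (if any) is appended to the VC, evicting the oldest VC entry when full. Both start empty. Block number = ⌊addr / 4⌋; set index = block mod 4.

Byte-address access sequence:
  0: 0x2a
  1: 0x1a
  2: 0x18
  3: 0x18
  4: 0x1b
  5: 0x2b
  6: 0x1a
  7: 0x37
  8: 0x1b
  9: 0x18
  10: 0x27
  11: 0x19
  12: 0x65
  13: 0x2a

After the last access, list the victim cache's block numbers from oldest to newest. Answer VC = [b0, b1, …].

VC = [6, 13, 9]

#0 0x2a→b10/s2 MISS; vc=[]
#1 0x1a→b6/s2 MISS; vc=[10]
#2 0x18→b6/s2 L1-HIT; vc=[10]
#3 0x18→b6/s2 L1-HIT; vc=[10]
#4 0x1b→b6/s2 L1-HIT; vc=[10]
#5 0x2b→b10/s2 VC-HIT; vc=[6]
#6 0x1a→b6/s2 VC-HIT; vc=[10]
#7 0x37→b13/s1 MISS; vc=[10]
#8 0x1b→b6/s2 L1-HIT; vc=[10]
#9 0x18→b6/s2 L1-HIT; vc=[10]
#10 0x27→b9/s1 MISS; vc=[10,13]
#11 0x19→b6/s2 L1-HIT; vc=[10,13]
#12 0x65→b25/s1 MISS; vc=[10,13,9]
#13 0x2a→b10/s2 VC-HIT; vc=[6,13,9]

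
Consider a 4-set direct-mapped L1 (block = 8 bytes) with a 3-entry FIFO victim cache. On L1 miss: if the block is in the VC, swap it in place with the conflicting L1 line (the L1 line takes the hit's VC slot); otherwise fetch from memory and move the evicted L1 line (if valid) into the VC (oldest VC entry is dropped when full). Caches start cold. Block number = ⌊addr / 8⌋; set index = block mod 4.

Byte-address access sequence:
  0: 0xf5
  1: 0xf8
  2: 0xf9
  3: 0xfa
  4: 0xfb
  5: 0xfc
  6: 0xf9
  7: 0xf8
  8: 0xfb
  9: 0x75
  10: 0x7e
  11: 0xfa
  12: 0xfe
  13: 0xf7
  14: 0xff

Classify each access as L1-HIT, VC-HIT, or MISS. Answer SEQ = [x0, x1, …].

SEQ = [MISS, MISS, L1-HIT, L1-HIT, L1-HIT, L1-HIT, L1-HIT, L1-HIT, L1-HIT, MISS, MISS, VC-HIT, L1-HIT, VC-HIT, L1-HIT]

  [0] addr=0xf5 blk=30 s=2: MISS | VC []
  [1] addr=0xf8 blk=31 s=3: MISS | VC []
  [2] addr=0xf9 blk=31 s=3: L1-HIT | VC []
  [3] addr=0xfa blk=31 s=3: L1-HIT | VC []
  [4] addr=0xfb blk=31 s=3: L1-HIT | VC []
  [5] addr=0xfc blk=31 s=3: L1-HIT | VC []
  [6] addr=0xf9 blk=31 s=3: L1-HIT | VC []
  [7] addr=0xf8 blk=31 s=3: L1-HIT | VC []
  [8] addr=0xfb blk=31 s=3: L1-HIT | VC []
  [9] addr=0x75 blk=14 s=2: MISS | VC [30]
  [10] addr=0x7e blk=15 s=3: MISS | VC [30, 31]
  [11] addr=0xfa blk=31 s=3: VC-HIT | VC [30, 15]
  [12] addr=0xfe blk=31 s=3: L1-HIT | VC [30, 15]
  [13] addr=0xf7 blk=30 s=2: VC-HIT | VC [14, 15]
  [14] addr=0xff blk=31 s=3: L1-HIT | VC [14, 15]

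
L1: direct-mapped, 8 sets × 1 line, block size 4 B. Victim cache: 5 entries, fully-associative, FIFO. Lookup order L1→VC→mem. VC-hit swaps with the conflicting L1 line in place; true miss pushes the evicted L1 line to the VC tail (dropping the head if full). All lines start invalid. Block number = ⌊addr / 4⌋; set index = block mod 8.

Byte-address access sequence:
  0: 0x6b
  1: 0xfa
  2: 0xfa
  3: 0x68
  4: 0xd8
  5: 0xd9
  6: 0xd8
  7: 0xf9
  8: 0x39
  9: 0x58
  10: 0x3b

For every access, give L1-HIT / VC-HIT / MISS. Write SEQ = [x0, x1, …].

#0 0x6b→b26/s2 MISS; vc=[]
#1 0xfa→b62/s6 MISS; vc=[]
#2 0xfa→b62/s6 L1-HIT; vc=[]
#3 0x68→b26/s2 L1-HIT; vc=[]
#4 0xd8→b54/s6 MISS; vc=[62]
#5 0xd9→b54/s6 L1-HIT; vc=[62]
#6 0xd8→b54/s6 L1-HIT; vc=[62]
#7 0xf9→b62/s6 VC-HIT; vc=[54]
#8 0x39→b14/s6 MISS; vc=[54,62]
#9 0x58→b22/s6 MISS; vc=[54,62,14]
#10 0x3b→b14/s6 VC-HIT; vc=[54,62,22]

SEQ = [MISS, MISS, L1-HIT, L1-HIT, MISS, L1-HIT, L1-HIT, VC-HIT, MISS, MISS, VC-HIT]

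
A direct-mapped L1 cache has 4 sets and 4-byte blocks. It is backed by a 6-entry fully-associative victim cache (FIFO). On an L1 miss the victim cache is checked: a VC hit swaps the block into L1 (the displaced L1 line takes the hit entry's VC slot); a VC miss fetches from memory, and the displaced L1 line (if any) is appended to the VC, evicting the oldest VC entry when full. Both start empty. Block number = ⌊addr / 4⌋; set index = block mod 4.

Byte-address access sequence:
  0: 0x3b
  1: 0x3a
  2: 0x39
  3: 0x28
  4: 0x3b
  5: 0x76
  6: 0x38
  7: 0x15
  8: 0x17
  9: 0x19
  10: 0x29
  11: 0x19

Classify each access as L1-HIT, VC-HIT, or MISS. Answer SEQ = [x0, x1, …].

  [0] addr=0x3b blk=14 s=2: MISS | VC []
  [1] addr=0x3a blk=14 s=2: L1-HIT | VC []
  [2] addr=0x39 blk=14 s=2: L1-HIT | VC []
  [3] addr=0x28 blk=10 s=2: MISS | VC [14]
  [4] addr=0x3b blk=14 s=2: VC-HIT | VC [10]
  [5] addr=0x76 blk=29 s=1: MISS | VC [10]
  [6] addr=0x38 blk=14 s=2: L1-HIT | VC [10]
  [7] addr=0x15 blk=5 s=1: MISS | VC [10, 29]
  [8] addr=0x17 blk=5 s=1: L1-HIT | VC [10, 29]
  [9] addr=0x19 blk=6 s=2: MISS | VC [10, 29, 14]
  [10] addr=0x29 blk=10 s=2: VC-HIT | VC [6, 29, 14]
  [11] addr=0x19 blk=6 s=2: VC-HIT | VC [10, 29, 14]

SEQ = [MISS, L1-HIT, L1-HIT, MISS, VC-HIT, MISS, L1-HIT, MISS, L1-HIT, MISS, VC-HIT, VC-HIT]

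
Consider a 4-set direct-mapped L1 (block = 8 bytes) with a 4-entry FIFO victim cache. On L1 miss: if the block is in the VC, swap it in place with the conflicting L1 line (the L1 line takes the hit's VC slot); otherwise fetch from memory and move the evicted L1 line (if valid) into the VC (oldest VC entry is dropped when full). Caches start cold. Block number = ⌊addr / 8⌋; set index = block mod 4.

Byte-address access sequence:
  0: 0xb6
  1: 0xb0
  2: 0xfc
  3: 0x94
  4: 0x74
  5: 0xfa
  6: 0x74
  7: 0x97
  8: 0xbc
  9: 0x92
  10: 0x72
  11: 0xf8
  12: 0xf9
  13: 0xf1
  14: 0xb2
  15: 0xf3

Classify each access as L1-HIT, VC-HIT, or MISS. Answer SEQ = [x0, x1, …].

#0 0xb6→b22/s2 MISS; vc=[]
#1 0xb0→b22/s2 L1-HIT; vc=[]
#2 0xfc→b31/s3 MISS; vc=[]
#3 0x94→b18/s2 MISS; vc=[22]
#4 0x74→b14/s2 MISS; vc=[22,18]
#5 0xfa→b31/s3 L1-HIT; vc=[22,18]
#6 0x74→b14/s2 L1-HIT; vc=[22,18]
#7 0x97→b18/s2 VC-HIT; vc=[22,14]
#8 0xbc→b23/s3 MISS; vc=[22,14,31]
#9 0x92→b18/s2 L1-HIT; vc=[22,14,31]
#10 0x72→b14/s2 VC-HIT; vc=[22,18,31]
#11 0xf8→b31/s3 VC-HIT; vc=[22,18,23]
#12 0xf9→b31/s3 L1-HIT; vc=[22,18,23]
#13 0xf1→b30/s2 MISS; vc=[22,18,23,14]
#14 0xb2→b22/s2 VC-HIT; vc=[30,18,23,14]
#15 0xf3→b30/s2 VC-HIT; vc=[22,18,23,14]

SEQ = [MISS, L1-HIT, MISS, MISS, MISS, L1-HIT, L1-HIT, VC-HIT, MISS, L1-HIT, VC-HIT, VC-HIT, L1-HIT, MISS, VC-HIT, VC-HIT]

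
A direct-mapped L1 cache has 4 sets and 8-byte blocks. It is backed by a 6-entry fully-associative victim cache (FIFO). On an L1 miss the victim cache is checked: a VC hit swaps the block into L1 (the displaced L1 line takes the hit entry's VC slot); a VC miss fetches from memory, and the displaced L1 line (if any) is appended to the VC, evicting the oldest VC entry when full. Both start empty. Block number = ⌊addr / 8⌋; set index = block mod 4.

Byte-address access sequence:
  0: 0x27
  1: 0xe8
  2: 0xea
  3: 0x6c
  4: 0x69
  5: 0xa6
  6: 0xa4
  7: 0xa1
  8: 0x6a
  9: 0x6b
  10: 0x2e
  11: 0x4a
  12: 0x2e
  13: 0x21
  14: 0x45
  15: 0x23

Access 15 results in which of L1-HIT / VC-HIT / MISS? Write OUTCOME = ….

0: 0x27 (blk 4, set 0) → MISS  vc=[]
1: 0xe8 (blk 29, set 1) → MISS  vc=[]
2: 0xea (blk 29, set 1) → L1-HIT  vc=[]
3: 0x6c (blk 13, set 1) → MISS  vc=[29]
4: 0x69 (blk 13, set 1) → L1-HIT  vc=[29]
5: 0xa6 (blk 20, set 0) → MISS  vc=[29, 4]
6: 0xa4 (blk 20, set 0) → L1-HIT  vc=[29, 4]
7: 0xa1 (blk 20, set 0) → L1-HIT  vc=[29, 4]
8: 0x6a (blk 13, set 1) → L1-HIT  vc=[29, 4]
9: 0x6b (blk 13, set 1) → L1-HIT  vc=[29, 4]
10: 0x2e (blk 5, set 1) → MISS  vc=[29, 4, 13]
11: 0x4a (blk 9, set 1) → MISS  vc=[29, 4, 13, 5]
12: 0x2e (blk 5, set 1) → VC-HIT  vc=[29, 4, 13, 9]
13: 0x21 (blk 4, set 0) → VC-HIT  vc=[29, 20, 13, 9]
14: 0x45 (blk 8, set 0) → MISS  vc=[29, 20, 13, 9, 4]
15: 0x23 (blk 4, set 0) → VC-HIT  vc=[29, 20, 13, 9, 8]

OUTCOME = VC-HIT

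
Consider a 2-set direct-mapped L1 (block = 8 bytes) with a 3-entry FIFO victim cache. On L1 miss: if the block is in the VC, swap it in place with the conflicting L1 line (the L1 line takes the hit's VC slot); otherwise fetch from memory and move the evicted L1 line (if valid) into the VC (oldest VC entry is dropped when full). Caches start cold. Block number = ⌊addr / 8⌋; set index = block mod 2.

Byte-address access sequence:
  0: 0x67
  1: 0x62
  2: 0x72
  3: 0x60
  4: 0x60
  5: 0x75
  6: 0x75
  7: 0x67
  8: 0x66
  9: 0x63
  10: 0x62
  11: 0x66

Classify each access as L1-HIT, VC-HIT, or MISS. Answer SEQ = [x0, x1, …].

#0 0x67→b12/s0 MISS; vc=[]
#1 0x62→b12/s0 L1-HIT; vc=[]
#2 0x72→b14/s0 MISS; vc=[12]
#3 0x60→b12/s0 VC-HIT; vc=[14]
#4 0x60→b12/s0 L1-HIT; vc=[14]
#5 0x75→b14/s0 VC-HIT; vc=[12]
#6 0x75→b14/s0 L1-HIT; vc=[12]
#7 0x67→b12/s0 VC-HIT; vc=[14]
#8 0x66→b12/s0 L1-HIT; vc=[14]
#9 0x63→b12/s0 L1-HIT; vc=[14]
#10 0x62→b12/s0 L1-HIT; vc=[14]
#11 0x66→b12/s0 L1-HIT; vc=[14]

SEQ = [MISS, L1-HIT, MISS, VC-HIT, L1-HIT, VC-HIT, L1-HIT, VC-HIT, L1-HIT, L1-HIT, L1-HIT, L1-HIT]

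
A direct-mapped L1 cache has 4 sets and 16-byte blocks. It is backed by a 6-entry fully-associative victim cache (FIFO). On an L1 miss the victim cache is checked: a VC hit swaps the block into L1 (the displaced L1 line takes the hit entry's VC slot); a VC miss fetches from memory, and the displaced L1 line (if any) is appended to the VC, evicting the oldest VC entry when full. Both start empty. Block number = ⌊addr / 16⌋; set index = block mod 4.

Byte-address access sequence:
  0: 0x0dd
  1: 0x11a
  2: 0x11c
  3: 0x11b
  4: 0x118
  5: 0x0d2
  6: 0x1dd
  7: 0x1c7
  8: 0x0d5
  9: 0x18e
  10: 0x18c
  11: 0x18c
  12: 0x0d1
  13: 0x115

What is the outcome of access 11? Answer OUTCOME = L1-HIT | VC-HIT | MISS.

0: 0xdd (blk 13, set 1) → MISS  vc=[]
1: 0x11a (blk 17, set 1) → MISS  vc=[13]
2: 0x11c (blk 17, set 1) → L1-HIT  vc=[13]
3: 0x11b (blk 17, set 1) → L1-HIT  vc=[13]
4: 0x118 (blk 17, set 1) → L1-HIT  vc=[13]
5: 0xd2 (blk 13, set 1) → VC-HIT  vc=[17]
6: 0x1dd (blk 29, set 1) → MISS  vc=[17, 13]
7: 0x1c7 (blk 28, set 0) → MISS  vc=[17, 13]
8: 0xd5 (blk 13, set 1) → VC-HIT  vc=[17, 29]
9: 0x18e (blk 24, set 0) → MISS  vc=[17, 29, 28]
10: 0x18c (blk 24, set 0) → L1-HIT  vc=[17, 29, 28]
11: 0x18c (blk 24, set 0) → L1-HIT  vc=[17, 29, 28]
12: 0xd1 (blk 13, set 1) → L1-HIT  vc=[17, 29, 28]
13: 0x115 (blk 17, set 1) → VC-HIT  vc=[13, 29, 28]

OUTCOME = L1-HIT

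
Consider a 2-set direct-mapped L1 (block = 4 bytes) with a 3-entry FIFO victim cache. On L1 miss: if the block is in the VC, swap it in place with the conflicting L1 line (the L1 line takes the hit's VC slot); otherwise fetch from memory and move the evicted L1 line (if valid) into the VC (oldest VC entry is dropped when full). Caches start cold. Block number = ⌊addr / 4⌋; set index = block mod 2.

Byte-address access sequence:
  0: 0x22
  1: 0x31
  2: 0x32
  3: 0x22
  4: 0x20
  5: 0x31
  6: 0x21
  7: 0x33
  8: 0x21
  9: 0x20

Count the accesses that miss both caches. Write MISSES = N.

  [0] addr=0x22 blk=8 s=0: MISS | VC []
  [1] addr=0x31 blk=12 s=0: MISS | VC [8]
  [2] addr=0x32 blk=12 s=0: L1-HIT | VC [8]
  [3] addr=0x22 blk=8 s=0: VC-HIT | VC [12]
  [4] addr=0x20 blk=8 s=0: L1-HIT | VC [12]
  [5] addr=0x31 blk=12 s=0: VC-HIT | VC [8]
  [6] addr=0x21 blk=8 s=0: VC-HIT | VC [12]
  [7] addr=0x33 blk=12 s=0: VC-HIT | VC [8]
  [8] addr=0x21 blk=8 s=0: VC-HIT | VC [12]
  [9] addr=0x20 blk=8 s=0: L1-HIT | VC [12]

MISSES = 2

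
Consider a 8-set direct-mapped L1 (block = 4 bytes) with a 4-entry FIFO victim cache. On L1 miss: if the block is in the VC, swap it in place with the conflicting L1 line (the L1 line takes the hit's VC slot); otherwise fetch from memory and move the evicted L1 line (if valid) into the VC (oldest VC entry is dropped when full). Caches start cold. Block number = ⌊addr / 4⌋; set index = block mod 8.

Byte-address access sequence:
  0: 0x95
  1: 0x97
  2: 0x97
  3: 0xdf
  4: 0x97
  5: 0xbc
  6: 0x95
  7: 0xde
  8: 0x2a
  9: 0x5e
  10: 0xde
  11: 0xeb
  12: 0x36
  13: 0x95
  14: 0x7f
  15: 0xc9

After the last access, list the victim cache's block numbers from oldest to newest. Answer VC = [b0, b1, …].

VC = [10, 13, 55, 58]

0: 0x95 (blk 37, set 5) → MISS  vc=[]
1: 0x97 (blk 37, set 5) → L1-HIT  vc=[]
2: 0x97 (blk 37, set 5) → L1-HIT  vc=[]
3: 0xdf (blk 55, set 7) → MISS  vc=[]
4: 0x97 (blk 37, set 5) → L1-HIT  vc=[]
5: 0xbc (blk 47, set 7) → MISS  vc=[55]
6: 0x95 (blk 37, set 5) → L1-HIT  vc=[55]
7: 0xde (blk 55, set 7) → VC-HIT  vc=[47]
8: 0x2a (blk 10, set 2) → MISS  vc=[47]
9: 0x5e (blk 23, set 7) → MISS  vc=[47, 55]
10: 0xde (blk 55, set 7) → VC-HIT  vc=[47, 23]
11: 0xeb (blk 58, set 2) → MISS  vc=[47, 23, 10]
12: 0x36 (blk 13, set 5) → MISS  vc=[47, 23, 10, 37]
13: 0x95 (blk 37, set 5) → VC-HIT  vc=[47, 23, 10, 13]
14: 0x7f (blk 31, set 7) → MISS  vc=[23, 10, 13, 55]
15: 0xc9 (blk 50, set 2) → MISS  vc=[10, 13, 55, 58]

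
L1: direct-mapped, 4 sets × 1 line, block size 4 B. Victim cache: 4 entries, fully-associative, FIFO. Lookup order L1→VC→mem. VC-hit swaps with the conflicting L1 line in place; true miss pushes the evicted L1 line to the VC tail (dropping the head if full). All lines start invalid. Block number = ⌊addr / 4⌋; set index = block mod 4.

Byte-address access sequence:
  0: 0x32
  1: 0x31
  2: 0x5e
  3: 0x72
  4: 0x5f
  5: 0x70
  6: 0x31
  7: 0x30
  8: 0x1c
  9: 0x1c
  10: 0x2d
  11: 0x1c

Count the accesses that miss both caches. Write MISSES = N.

#0 0x32→b12/s0 MISS; vc=[]
#1 0x31→b12/s0 L1-HIT; vc=[]
#2 0x5e→b23/s3 MISS; vc=[]
#3 0x72→b28/s0 MISS; vc=[12]
#4 0x5f→b23/s3 L1-HIT; vc=[12]
#5 0x70→b28/s0 L1-HIT; vc=[12]
#6 0x31→b12/s0 VC-HIT; vc=[28]
#7 0x30→b12/s0 L1-HIT; vc=[28]
#8 0x1c→b7/s3 MISS; vc=[28,23]
#9 0x1c→b7/s3 L1-HIT; vc=[28,23]
#10 0x2d→b11/s3 MISS; vc=[28,23,7]
#11 0x1c→b7/s3 VC-HIT; vc=[28,23,11]

MISSES = 5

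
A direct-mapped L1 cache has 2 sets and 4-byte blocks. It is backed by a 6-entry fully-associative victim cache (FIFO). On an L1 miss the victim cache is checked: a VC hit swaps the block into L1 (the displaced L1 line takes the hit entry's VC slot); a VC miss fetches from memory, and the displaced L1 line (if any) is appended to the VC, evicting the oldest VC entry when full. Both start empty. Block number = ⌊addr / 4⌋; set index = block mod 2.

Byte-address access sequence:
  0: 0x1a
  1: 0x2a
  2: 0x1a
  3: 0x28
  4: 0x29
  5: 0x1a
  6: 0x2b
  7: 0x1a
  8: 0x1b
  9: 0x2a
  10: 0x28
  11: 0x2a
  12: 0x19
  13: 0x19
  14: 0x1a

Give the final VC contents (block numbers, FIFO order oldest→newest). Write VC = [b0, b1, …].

#0 0x1a→b6/s0 MISS; vc=[]
#1 0x2a→b10/s0 MISS; vc=[6]
#2 0x1a→b6/s0 VC-HIT; vc=[10]
#3 0x28→b10/s0 VC-HIT; vc=[6]
#4 0x29→b10/s0 L1-HIT; vc=[6]
#5 0x1a→b6/s0 VC-HIT; vc=[10]
#6 0x2b→b10/s0 VC-HIT; vc=[6]
#7 0x1a→b6/s0 VC-HIT; vc=[10]
#8 0x1b→b6/s0 L1-HIT; vc=[10]
#9 0x2a→b10/s0 VC-HIT; vc=[6]
#10 0x28→b10/s0 L1-HIT; vc=[6]
#11 0x2a→b10/s0 L1-HIT; vc=[6]
#12 0x19→b6/s0 VC-HIT; vc=[10]
#13 0x19→b6/s0 L1-HIT; vc=[10]
#14 0x1a→b6/s0 L1-HIT; vc=[10]

VC = [10]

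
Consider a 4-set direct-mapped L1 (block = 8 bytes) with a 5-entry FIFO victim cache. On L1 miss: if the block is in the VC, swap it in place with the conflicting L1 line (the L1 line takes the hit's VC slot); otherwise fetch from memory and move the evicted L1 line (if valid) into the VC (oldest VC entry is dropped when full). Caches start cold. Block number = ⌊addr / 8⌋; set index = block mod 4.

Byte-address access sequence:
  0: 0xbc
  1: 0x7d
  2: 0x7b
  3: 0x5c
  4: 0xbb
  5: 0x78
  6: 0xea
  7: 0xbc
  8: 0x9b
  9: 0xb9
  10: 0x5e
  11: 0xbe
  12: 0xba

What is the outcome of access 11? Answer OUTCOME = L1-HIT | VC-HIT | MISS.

#0 0xbc→b23/s3 MISS; vc=[]
#1 0x7d→b15/s3 MISS; vc=[23]
#2 0x7b→b15/s3 L1-HIT; vc=[23]
#3 0x5c→b11/s3 MISS; vc=[23,15]
#4 0xbb→b23/s3 VC-HIT; vc=[11,15]
#5 0x78→b15/s3 VC-HIT; vc=[11,23]
#6 0xea→b29/s1 MISS; vc=[11,23]
#7 0xbc→b23/s3 VC-HIT; vc=[11,15]
#8 0x9b→b19/s3 MISS; vc=[11,15,23]
#9 0xb9→b23/s3 VC-HIT; vc=[11,15,19]
#10 0x5e→b11/s3 VC-HIT; vc=[23,15,19]
#11 0xbe→b23/s3 VC-HIT; vc=[11,15,19]
#12 0xba→b23/s3 L1-HIT; vc=[11,15,19]

OUTCOME = VC-HIT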